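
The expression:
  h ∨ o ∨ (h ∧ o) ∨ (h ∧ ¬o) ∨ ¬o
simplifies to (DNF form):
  True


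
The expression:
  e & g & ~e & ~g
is never true.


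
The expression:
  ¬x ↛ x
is always true.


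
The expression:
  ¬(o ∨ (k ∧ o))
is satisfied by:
  {o: False}


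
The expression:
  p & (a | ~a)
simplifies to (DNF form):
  p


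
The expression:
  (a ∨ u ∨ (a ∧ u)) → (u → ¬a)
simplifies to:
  ¬a ∨ ¬u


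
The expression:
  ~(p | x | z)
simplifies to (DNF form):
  ~p & ~x & ~z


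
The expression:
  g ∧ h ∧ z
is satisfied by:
  {h: True, z: True, g: True}


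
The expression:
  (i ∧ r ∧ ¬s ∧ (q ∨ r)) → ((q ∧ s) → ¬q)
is always true.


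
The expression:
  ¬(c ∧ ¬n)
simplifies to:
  n ∨ ¬c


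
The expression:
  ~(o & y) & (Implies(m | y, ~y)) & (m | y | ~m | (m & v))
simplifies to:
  ~y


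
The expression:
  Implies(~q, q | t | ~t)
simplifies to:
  True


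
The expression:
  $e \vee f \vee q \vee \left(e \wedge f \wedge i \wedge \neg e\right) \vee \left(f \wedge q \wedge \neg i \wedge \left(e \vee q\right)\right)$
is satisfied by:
  {q: True, e: True, f: True}
  {q: True, e: True, f: False}
  {q: True, f: True, e: False}
  {q: True, f: False, e: False}
  {e: True, f: True, q: False}
  {e: True, f: False, q: False}
  {f: True, e: False, q: False}


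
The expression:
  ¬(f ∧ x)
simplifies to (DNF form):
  ¬f ∨ ¬x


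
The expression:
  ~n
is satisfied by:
  {n: False}


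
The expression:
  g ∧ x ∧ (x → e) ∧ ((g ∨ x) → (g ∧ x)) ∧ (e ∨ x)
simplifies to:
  e ∧ g ∧ x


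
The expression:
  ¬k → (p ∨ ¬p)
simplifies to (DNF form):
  True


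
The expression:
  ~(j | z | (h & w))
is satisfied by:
  {w: False, h: False, z: False, j: False}
  {h: True, j: False, w: False, z: False}
  {w: True, j: False, h: False, z: False}


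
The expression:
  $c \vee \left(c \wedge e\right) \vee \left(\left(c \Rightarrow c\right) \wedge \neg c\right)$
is always true.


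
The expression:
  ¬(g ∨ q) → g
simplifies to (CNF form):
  g ∨ q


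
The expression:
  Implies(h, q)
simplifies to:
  q | ~h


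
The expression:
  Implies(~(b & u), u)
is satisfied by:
  {u: True}


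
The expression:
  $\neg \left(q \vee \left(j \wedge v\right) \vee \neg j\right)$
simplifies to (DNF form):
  $j \wedge \neg q \wedge \neg v$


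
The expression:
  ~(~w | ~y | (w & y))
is never true.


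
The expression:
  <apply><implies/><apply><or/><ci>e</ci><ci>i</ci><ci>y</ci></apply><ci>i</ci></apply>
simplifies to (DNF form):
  <apply><or/><ci>i</ci><apply><and/><apply><not/><ci>e</ci></apply><apply><not/><ci>y</ci></apply></apply></apply>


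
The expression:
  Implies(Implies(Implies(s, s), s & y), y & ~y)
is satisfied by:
  {s: False, y: False}
  {y: True, s: False}
  {s: True, y: False}


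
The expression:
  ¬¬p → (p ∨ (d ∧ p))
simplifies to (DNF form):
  True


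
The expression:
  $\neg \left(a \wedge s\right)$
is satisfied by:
  {s: False, a: False}
  {a: True, s: False}
  {s: True, a: False}


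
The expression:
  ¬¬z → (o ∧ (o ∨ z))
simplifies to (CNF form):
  o ∨ ¬z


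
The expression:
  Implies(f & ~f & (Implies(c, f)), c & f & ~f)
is always true.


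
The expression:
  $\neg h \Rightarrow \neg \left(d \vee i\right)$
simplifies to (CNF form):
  $\left(h \vee \neg d\right) \wedge \left(h \vee \neg i\right)$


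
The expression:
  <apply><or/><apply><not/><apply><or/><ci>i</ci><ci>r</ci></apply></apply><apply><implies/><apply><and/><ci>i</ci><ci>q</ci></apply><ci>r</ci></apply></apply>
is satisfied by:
  {r: True, q: False, i: False}
  {q: False, i: False, r: False}
  {r: True, i: True, q: False}
  {i: True, q: False, r: False}
  {r: True, q: True, i: False}
  {q: True, r: False, i: False}
  {r: True, i: True, q: True}


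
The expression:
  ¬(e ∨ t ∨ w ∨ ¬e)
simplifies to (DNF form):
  False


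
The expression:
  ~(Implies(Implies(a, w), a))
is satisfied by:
  {a: False}


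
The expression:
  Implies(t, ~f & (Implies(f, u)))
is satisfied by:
  {t: False, f: False}
  {f: True, t: False}
  {t: True, f: False}


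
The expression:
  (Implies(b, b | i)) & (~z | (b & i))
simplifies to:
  ~z | (b & i)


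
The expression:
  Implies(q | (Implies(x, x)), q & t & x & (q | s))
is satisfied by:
  {t: True, x: True, q: True}


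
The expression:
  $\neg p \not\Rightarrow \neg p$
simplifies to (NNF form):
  $\text{False}$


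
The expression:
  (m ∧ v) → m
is always true.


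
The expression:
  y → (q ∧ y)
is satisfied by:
  {q: True, y: False}
  {y: False, q: False}
  {y: True, q: True}


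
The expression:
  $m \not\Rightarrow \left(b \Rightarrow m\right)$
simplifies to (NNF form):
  $\text{False}$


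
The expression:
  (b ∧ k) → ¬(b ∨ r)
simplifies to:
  ¬b ∨ ¬k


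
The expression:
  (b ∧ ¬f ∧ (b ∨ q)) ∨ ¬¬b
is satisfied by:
  {b: True}


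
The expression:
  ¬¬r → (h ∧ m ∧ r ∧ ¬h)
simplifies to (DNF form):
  ¬r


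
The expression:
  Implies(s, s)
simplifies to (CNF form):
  True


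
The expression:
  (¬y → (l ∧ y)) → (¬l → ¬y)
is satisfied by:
  {l: True, y: False}
  {y: False, l: False}
  {y: True, l: True}


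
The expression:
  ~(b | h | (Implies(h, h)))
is never true.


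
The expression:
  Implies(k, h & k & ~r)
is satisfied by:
  {h: True, k: False, r: False}
  {h: False, k: False, r: False}
  {r: True, h: True, k: False}
  {r: True, h: False, k: False}
  {k: True, h: True, r: False}


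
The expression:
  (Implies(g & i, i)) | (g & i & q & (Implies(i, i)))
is always true.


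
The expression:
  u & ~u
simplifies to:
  False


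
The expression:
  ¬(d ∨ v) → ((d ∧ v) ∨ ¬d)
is always true.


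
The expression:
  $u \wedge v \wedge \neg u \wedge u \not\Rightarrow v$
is never true.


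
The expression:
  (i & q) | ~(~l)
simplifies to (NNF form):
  l | (i & q)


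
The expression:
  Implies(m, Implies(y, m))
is always true.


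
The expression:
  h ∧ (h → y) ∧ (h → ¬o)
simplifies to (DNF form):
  h ∧ y ∧ ¬o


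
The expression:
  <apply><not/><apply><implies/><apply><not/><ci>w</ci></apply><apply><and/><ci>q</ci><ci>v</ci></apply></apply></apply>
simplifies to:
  <apply><and/><apply><not/><ci>w</ci></apply><apply><or/><apply><not/><ci>q</ci></apply><apply><not/><ci>v</ci></apply></apply></apply>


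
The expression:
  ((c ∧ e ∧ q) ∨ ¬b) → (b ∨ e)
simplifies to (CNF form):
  b ∨ e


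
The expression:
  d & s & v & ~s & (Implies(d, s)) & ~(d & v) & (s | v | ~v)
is never true.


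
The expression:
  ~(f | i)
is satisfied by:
  {i: False, f: False}


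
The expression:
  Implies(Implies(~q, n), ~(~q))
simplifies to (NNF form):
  q | ~n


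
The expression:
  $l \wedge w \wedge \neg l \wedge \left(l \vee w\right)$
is never true.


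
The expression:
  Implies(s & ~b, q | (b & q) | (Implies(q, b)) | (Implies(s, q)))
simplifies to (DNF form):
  True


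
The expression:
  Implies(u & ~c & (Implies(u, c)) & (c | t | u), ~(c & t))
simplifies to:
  True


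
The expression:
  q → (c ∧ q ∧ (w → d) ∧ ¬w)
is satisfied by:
  {c: True, q: False, w: False}
  {c: False, q: False, w: False}
  {w: True, c: True, q: False}
  {w: True, c: False, q: False}
  {q: True, c: True, w: False}


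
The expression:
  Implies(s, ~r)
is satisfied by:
  {s: False, r: False}
  {r: True, s: False}
  {s: True, r: False}


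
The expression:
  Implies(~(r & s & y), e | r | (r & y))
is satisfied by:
  {r: True, e: True}
  {r: True, e: False}
  {e: True, r: False}


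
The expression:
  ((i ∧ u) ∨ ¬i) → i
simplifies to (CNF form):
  i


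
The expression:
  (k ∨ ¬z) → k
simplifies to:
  k ∨ z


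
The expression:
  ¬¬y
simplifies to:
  y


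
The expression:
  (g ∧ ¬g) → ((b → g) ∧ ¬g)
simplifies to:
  True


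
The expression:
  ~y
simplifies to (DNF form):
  ~y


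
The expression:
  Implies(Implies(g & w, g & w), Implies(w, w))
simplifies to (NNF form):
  True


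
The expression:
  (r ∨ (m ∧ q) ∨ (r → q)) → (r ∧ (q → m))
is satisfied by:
  {r: True, m: True, q: False}
  {r: True, q: False, m: False}
  {r: True, m: True, q: True}


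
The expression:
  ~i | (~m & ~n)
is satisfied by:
  {n: False, i: False, m: False}
  {m: True, n: False, i: False}
  {n: True, m: False, i: False}
  {m: True, n: True, i: False}
  {i: True, m: False, n: False}


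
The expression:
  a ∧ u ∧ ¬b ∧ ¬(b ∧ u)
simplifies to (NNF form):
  a ∧ u ∧ ¬b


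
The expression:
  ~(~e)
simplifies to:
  e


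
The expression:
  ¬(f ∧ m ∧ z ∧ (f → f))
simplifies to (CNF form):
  ¬f ∨ ¬m ∨ ¬z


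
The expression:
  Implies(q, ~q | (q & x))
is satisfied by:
  {x: True, q: False}
  {q: False, x: False}
  {q: True, x: True}


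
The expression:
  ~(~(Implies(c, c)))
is always true.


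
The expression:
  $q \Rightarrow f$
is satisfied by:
  {f: True, q: False}
  {q: False, f: False}
  {q: True, f: True}


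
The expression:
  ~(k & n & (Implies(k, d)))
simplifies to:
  ~d | ~k | ~n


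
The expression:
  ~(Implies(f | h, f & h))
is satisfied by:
  {h: True, f: False}
  {f: True, h: False}


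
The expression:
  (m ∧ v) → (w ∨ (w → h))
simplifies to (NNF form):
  True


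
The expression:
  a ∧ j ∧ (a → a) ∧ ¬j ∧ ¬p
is never true.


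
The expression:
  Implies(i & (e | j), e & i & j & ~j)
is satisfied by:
  {e: False, i: False, j: False}
  {j: True, e: False, i: False}
  {e: True, j: False, i: False}
  {j: True, e: True, i: False}
  {i: True, j: False, e: False}


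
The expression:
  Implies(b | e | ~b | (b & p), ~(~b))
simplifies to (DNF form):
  b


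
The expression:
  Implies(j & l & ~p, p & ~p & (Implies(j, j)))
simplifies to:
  p | ~j | ~l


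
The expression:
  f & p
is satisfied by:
  {p: True, f: True}


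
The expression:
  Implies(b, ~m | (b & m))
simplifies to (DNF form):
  True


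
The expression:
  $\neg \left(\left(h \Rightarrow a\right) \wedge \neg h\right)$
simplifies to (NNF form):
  $h$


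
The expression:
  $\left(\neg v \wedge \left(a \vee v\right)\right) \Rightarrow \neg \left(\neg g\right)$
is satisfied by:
  {v: True, g: True, a: False}
  {v: True, g: False, a: False}
  {g: True, v: False, a: False}
  {v: False, g: False, a: False}
  {a: True, v: True, g: True}
  {a: True, v: True, g: False}
  {a: True, g: True, v: False}


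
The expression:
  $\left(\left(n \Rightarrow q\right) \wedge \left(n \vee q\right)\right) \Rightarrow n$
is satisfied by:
  {n: True, q: False}
  {q: False, n: False}
  {q: True, n: True}


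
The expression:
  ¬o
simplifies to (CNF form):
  ¬o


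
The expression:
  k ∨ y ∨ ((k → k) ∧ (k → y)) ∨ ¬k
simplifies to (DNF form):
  True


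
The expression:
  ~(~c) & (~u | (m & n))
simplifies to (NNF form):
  c & (m | ~u) & (n | ~u)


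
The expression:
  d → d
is always true.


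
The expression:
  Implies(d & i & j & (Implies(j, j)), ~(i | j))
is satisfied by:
  {d: False, i: False, j: False}
  {j: True, d: False, i: False}
  {i: True, d: False, j: False}
  {j: True, i: True, d: False}
  {d: True, j: False, i: False}
  {j: True, d: True, i: False}
  {i: True, d: True, j: False}


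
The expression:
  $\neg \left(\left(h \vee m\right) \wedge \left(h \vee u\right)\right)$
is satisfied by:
  {u: False, h: False, m: False}
  {m: True, u: False, h: False}
  {u: True, m: False, h: False}


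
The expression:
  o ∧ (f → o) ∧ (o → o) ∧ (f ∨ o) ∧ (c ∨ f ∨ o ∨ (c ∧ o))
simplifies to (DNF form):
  o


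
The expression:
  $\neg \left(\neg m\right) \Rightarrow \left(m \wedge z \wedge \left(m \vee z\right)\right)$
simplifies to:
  $z \vee \neg m$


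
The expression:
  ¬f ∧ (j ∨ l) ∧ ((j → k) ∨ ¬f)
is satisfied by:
  {l: True, j: True, f: False}
  {l: True, j: False, f: False}
  {j: True, l: False, f: False}


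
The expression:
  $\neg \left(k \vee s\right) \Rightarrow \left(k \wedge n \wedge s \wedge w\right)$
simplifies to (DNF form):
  $k \vee s$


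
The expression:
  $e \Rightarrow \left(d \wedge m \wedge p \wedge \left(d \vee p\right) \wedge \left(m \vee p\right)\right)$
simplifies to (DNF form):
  $\left(d \wedge m \wedge p\right) \vee \neg e$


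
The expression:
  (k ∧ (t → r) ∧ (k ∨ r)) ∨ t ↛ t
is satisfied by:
  {r: True, k: True, t: False}
  {k: True, t: False, r: False}
  {r: True, t: True, k: True}


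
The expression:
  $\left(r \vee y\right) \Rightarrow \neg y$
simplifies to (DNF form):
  $\neg y$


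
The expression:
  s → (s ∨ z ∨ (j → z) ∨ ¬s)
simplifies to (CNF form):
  True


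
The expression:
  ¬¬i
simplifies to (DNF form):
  i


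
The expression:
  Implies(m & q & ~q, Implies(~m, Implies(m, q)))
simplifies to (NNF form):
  True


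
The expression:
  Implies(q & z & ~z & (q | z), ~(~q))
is always true.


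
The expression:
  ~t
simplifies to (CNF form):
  ~t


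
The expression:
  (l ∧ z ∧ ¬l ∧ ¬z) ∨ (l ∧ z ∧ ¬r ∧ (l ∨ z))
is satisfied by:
  {z: True, l: True, r: False}


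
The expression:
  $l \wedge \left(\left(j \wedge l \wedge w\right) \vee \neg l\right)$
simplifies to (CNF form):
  $j \wedge l \wedge w$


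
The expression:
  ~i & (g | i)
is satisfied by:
  {g: True, i: False}


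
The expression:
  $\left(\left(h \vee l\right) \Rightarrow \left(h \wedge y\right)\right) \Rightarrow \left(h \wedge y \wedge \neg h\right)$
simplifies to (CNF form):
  $\left(h \vee l\right) \wedge \left(h \vee \neg h\right) \wedge \left(l \vee \neg y\right) \wedge \left(\neg h \vee \neg y\right)$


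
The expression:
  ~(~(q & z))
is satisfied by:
  {z: True, q: True}


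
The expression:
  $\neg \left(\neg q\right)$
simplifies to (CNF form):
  $q$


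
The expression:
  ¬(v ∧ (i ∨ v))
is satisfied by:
  {v: False}


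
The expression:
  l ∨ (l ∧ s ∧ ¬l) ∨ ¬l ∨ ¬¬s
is always true.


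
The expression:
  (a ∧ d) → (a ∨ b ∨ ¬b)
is always true.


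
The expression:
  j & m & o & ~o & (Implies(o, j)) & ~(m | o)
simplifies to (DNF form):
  False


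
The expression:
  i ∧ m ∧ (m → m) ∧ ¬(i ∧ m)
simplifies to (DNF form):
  False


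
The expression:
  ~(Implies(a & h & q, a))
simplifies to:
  False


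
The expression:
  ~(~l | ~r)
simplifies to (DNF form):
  l & r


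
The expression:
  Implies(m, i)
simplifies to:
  i | ~m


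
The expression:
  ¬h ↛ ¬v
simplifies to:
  v ∧ ¬h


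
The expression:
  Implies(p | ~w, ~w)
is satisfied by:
  {p: False, w: False}
  {w: True, p: False}
  {p: True, w: False}


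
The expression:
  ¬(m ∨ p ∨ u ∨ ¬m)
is never true.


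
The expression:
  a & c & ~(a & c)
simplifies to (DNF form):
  False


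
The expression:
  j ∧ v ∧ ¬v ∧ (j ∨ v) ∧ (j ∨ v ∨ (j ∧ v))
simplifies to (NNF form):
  False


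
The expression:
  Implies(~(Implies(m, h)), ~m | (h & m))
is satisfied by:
  {h: True, m: False}
  {m: False, h: False}
  {m: True, h: True}


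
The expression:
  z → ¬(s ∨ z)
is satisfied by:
  {z: False}


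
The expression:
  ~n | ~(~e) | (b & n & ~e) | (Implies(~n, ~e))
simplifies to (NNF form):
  True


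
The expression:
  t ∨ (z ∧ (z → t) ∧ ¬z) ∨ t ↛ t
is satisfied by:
  {t: True}


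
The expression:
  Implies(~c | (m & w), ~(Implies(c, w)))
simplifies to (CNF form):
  c & (~m | ~w)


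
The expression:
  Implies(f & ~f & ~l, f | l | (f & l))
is always true.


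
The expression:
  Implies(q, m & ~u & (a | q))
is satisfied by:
  {m: True, u: False, q: False}
  {u: False, q: False, m: False}
  {m: True, u: True, q: False}
  {u: True, m: False, q: False}
  {q: True, m: True, u: False}


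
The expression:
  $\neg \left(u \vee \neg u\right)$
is never true.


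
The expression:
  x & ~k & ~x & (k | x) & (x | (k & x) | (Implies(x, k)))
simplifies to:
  False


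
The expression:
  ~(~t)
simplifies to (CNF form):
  t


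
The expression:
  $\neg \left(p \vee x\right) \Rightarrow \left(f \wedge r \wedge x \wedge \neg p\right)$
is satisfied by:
  {x: True, p: True}
  {x: True, p: False}
  {p: True, x: False}


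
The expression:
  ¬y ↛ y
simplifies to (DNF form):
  True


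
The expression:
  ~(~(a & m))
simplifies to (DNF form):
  a & m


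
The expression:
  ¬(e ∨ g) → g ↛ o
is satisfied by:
  {e: True, g: True}
  {e: True, g: False}
  {g: True, e: False}


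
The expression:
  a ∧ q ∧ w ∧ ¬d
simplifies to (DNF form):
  a ∧ q ∧ w ∧ ¬d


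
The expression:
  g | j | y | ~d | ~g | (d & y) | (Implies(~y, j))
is always true.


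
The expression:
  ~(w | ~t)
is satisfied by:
  {t: True, w: False}


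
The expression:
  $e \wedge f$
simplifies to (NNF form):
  $e \wedge f$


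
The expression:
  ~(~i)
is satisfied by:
  {i: True}


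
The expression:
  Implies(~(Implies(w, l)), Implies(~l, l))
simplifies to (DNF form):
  l | ~w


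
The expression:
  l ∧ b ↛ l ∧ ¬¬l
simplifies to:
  False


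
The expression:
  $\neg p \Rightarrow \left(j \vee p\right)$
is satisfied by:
  {p: True, j: True}
  {p: True, j: False}
  {j: True, p: False}


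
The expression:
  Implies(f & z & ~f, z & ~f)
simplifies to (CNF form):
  True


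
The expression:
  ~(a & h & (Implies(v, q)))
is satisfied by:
  {v: True, q: False, h: False, a: False}
  {v: False, q: False, h: False, a: False}
  {v: True, q: True, h: False, a: False}
  {q: True, v: False, h: False, a: False}
  {a: True, v: True, q: False, h: False}
  {a: True, v: False, q: False, h: False}
  {a: True, v: True, q: True, h: False}
  {a: True, q: True, v: False, h: False}
  {h: True, v: True, a: False, q: False}
  {h: True, a: False, q: False, v: False}
  {v: True, h: True, q: True, a: False}
  {h: True, q: True, a: False, v: False}
  {v: True, h: True, a: True, q: False}


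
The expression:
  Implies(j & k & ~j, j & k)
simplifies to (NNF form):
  True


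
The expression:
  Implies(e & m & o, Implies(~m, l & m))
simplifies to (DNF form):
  True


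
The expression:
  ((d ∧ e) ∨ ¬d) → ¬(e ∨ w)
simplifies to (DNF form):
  (d ∧ ¬e) ∨ (¬e ∧ ¬w)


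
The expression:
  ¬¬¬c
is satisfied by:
  {c: False}


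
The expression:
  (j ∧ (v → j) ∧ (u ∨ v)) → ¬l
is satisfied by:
  {u: False, l: False, j: False, v: False}
  {v: True, u: False, l: False, j: False}
  {u: True, v: False, l: False, j: False}
  {v: True, u: True, l: False, j: False}
  {j: True, v: False, u: False, l: False}
  {j: True, v: True, u: False, l: False}
  {j: True, u: True, v: False, l: False}
  {j: True, v: True, u: True, l: False}
  {l: True, j: False, u: False, v: False}
  {l: True, v: True, j: False, u: False}
  {l: True, u: True, j: False, v: False}
  {v: True, l: True, u: True, j: False}
  {l: True, j: True, v: False, u: False}


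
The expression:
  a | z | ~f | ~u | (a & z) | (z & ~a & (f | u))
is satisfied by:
  {a: True, z: True, u: False, f: False}
  {a: True, u: False, z: False, f: False}
  {z: True, a: False, u: False, f: False}
  {a: False, u: False, z: False, f: False}
  {f: True, a: True, z: True, u: False}
  {f: True, a: True, u: False, z: False}
  {f: True, z: True, a: False, u: False}
  {f: True, a: False, u: False, z: False}
  {a: True, u: True, z: True, f: False}
  {a: True, u: True, f: False, z: False}
  {u: True, z: True, f: False, a: False}
  {u: True, f: False, z: False, a: False}
  {a: True, u: True, f: True, z: True}
  {a: True, u: True, f: True, z: False}
  {u: True, f: True, z: True, a: False}


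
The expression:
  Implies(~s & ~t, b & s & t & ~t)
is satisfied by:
  {t: True, s: True}
  {t: True, s: False}
  {s: True, t: False}


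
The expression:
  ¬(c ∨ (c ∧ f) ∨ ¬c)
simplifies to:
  False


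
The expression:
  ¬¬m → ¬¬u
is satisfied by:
  {u: True, m: False}
  {m: False, u: False}
  {m: True, u: True}


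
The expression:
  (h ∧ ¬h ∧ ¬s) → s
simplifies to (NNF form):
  True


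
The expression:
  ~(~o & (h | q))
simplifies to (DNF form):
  o | (~h & ~q)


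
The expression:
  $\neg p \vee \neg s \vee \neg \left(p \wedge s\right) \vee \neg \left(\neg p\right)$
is always true.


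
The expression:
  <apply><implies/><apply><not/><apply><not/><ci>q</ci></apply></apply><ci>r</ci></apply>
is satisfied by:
  {r: True, q: False}
  {q: False, r: False}
  {q: True, r: True}


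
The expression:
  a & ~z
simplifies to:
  a & ~z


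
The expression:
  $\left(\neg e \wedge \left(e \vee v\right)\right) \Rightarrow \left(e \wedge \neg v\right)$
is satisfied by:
  {e: True, v: False}
  {v: False, e: False}
  {v: True, e: True}


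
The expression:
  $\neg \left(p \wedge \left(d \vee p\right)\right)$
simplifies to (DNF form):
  $\neg p$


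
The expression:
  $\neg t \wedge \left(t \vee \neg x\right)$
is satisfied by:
  {x: False, t: False}


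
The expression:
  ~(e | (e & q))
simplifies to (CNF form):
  ~e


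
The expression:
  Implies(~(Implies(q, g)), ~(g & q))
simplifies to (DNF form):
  True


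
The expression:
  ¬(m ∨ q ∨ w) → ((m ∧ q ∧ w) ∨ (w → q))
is always true.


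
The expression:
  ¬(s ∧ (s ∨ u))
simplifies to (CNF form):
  ¬s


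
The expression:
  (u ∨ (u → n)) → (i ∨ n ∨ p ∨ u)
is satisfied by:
  {i: True, n: True, u: True, p: True}
  {i: True, n: True, u: True, p: False}
  {i: True, n: True, p: True, u: False}
  {i: True, n: True, p: False, u: False}
  {i: True, u: True, p: True, n: False}
  {i: True, u: True, p: False, n: False}
  {i: True, u: False, p: True, n: False}
  {i: True, u: False, p: False, n: False}
  {n: True, u: True, p: True, i: False}
  {n: True, u: True, p: False, i: False}
  {n: True, p: True, u: False, i: False}
  {n: True, p: False, u: False, i: False}
  {u: True, p: True, n: False, i: False}
  {u: True, n: False, p: False, i: False}
  {p: True, n: False, u: False, i: False}


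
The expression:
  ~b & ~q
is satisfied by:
  {q: False, b: False}


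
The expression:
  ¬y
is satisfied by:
  {y: False}


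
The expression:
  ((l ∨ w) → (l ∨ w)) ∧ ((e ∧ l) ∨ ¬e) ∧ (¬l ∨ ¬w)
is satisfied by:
  {w: False, e: False, l: False}
  {l: True, w: False, e: False}
  {l: True, e: True, w: False}
  {w: True, e: False, l: False}


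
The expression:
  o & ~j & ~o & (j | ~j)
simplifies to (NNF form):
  False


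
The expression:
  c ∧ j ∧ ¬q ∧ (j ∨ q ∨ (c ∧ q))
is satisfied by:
  {c: True, j: True, q: False}


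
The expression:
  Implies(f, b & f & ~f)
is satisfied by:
  {f: False}


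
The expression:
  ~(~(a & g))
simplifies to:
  a & g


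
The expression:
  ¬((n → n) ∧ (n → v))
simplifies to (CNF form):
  n ∧ ¬v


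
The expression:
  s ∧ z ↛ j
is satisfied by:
  {z: True, s: True, j: False}


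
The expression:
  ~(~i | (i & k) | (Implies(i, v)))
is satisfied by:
  {i: True, v: False, k: False}


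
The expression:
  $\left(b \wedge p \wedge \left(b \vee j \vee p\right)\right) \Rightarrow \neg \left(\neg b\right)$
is always true.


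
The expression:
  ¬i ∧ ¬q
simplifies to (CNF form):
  ¬i ∧ ¬q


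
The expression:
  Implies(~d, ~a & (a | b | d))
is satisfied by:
  {d: True, b: True, a: False}
  {d: True, b: False, a: False}
  {a: True, d: True, b: True}
  {a: True, d: True, b: False}
  {b: True, a: False, d: False}


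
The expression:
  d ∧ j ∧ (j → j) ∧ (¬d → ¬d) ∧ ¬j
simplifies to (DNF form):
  False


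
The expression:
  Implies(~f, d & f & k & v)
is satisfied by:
  {f: True}


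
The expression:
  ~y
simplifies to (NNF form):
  ~y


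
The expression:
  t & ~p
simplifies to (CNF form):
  t & ~p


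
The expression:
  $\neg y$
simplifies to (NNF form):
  $\neg y$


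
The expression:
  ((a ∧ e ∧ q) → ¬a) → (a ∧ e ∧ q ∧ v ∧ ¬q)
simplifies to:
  a ∧ e ∧ q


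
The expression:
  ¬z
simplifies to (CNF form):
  ¬z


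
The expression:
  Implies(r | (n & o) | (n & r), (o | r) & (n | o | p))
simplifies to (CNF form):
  n | o | p | ~r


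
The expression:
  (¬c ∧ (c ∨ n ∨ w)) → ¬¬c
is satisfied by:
  {c: True, n: False, w: False}
  {c: True, w: True, n: False}
  {c: True, n: True, w: False}
  {c: True, w: True, n: True}
  {w: False, n: False, c: False}


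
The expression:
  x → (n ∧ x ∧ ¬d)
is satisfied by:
  {n: True, d: False, x: False}
  {d: False, x: False, n: False}
  {n: True, d: True, x: False}
  {d: True, n: False, x: False}
  {x: True, n: True, d: False}


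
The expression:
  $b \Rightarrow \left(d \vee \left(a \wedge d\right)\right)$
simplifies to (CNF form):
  $d \vee \neg b$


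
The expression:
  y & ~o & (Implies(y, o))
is never true.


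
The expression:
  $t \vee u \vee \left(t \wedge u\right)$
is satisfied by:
  {t: True, u: True}
  {t: True, u: False}
  {u: True, t: False}


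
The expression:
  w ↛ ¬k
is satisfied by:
  {w: True, k: True}


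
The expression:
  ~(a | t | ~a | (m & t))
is never true.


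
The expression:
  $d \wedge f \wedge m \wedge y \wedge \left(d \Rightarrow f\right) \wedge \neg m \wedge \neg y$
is never true.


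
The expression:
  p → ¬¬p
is always true.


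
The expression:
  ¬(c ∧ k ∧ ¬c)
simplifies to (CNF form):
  True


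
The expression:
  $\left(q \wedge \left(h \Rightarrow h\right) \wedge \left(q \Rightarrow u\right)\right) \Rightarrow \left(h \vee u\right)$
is always true.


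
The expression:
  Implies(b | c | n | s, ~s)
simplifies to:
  ~s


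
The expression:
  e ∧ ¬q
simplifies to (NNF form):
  e ∧ ¬q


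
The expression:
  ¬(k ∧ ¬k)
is always true.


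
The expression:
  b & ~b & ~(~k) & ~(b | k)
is never true.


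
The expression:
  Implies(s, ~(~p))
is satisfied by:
  {p: True, s: False}
  {s: False, p: False}
  {s: True, p: True}


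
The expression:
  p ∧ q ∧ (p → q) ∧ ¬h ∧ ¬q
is never true.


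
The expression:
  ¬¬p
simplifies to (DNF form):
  p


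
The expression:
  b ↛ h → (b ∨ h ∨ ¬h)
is always true.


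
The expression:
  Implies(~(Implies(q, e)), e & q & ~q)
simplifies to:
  e | ~q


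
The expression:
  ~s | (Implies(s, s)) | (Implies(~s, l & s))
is always true.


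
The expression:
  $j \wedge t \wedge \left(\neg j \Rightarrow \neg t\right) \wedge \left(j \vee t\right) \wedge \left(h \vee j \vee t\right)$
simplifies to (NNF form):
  $j \wedge t$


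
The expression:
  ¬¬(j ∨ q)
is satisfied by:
  {q: True, j: True}
  {q: True, j: False}
  {j: True, q: False}


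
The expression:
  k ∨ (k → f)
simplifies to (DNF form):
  True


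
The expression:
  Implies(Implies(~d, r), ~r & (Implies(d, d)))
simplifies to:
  ~r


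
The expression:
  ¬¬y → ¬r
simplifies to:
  ¬r ∨ ¬y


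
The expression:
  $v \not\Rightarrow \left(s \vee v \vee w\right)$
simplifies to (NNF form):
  $\text{False}$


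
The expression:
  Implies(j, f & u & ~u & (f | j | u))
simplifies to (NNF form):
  ~j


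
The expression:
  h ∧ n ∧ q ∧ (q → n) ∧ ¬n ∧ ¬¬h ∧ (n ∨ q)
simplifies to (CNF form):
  False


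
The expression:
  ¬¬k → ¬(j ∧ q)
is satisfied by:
  {k: False, q: False, j: False}
  {j: True, k: False, q: False}
  {q: True, k: False, j: False}
  {j: True, q: True, k: False}
  {k: True, j: False, q: False}
  {j: True, k: True, q: False}
  {q: True, k: True, j: False}


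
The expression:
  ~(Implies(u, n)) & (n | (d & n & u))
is never true.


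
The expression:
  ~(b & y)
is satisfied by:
  {y: False, b: False}
  {b: True, y: False}
  {y: True, b: False}


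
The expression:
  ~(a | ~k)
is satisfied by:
  {k: True, a: False}


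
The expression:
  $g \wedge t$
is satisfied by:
  {t: True, g: True}


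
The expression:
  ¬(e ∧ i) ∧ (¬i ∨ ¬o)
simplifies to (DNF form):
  (¬e ∧ ¬o) ∨ ¬i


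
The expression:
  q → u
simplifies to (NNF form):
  u ∨ ¬q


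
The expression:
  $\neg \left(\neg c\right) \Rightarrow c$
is always true.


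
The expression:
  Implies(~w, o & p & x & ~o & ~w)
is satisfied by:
  {w: True}


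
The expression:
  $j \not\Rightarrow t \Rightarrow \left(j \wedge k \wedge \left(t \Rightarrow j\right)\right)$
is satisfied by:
  {k: True, t: True, j: False}
  {k: True, t: False, j: False}
  {t: True, k: False, j: False}
  {k: False, t: False, j: False}
  {j: True, k: True, t: True}
  {j: True, k: True, t: False}
  {j: True, t: True, k: False}


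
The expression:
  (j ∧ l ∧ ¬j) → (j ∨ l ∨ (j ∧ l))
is always true.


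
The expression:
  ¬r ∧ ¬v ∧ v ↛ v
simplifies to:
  False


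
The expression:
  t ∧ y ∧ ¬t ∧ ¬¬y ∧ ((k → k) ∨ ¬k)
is never true.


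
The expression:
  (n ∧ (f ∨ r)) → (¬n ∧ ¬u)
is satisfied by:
  {r: False, n: False, f: False}
  {f: True, r: False, n: False}
  {r: True, f: False, n: False}
  {f: True, r: True, n: False}
  {n: True, f: False, r: False}


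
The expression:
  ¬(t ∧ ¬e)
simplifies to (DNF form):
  e ∨ ¬t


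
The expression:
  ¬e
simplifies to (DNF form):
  ¬e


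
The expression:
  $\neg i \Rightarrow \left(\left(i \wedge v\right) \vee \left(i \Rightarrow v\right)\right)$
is always true.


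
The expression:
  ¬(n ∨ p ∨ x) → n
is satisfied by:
  {n: True, x: True, p: True}
  {n: True, x: True, p: False}
  {n: True, p: True, x: False}
  {n: True, p: False, x: False}
  {x: True, p: True, n: False}
  {x: True, p: False, n: False}
  {p: True, x: False, n: False}


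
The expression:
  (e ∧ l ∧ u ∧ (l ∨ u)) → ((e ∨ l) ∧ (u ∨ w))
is always true.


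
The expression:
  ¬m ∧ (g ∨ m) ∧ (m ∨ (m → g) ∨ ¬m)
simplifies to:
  g ∧ ¬m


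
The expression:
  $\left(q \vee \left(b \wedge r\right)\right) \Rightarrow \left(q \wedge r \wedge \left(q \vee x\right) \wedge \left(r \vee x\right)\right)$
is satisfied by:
  {q: False, b: False, r: False}
  {r: True, q: False, b: False}
  {b: True, q: False, r: False}
  {r: True, q: True, b: False}
  {r: True, b: True, q: True}


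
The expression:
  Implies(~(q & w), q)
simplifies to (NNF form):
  q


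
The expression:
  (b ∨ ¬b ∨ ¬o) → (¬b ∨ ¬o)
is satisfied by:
  {o: False, b: False}
  {b: True, o: False}
  {o: True, b: False}


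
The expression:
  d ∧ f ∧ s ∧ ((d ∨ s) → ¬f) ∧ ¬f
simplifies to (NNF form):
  False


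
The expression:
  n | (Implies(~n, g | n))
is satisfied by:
  {n: True, g: True}
  {n: True, g: False}
  {g: True, n: False}


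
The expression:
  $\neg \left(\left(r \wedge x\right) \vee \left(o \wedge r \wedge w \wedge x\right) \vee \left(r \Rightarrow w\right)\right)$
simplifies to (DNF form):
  $r \wedge \neg w \wedge \neg x$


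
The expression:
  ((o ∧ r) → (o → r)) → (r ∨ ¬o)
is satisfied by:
  {r: True, o: False}
  {o: False, r: False}
  {o: True, r: True}


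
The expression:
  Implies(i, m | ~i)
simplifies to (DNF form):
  m | ~i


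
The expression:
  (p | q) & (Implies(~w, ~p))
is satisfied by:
  {q: True, w: True, p: False}
  {q: True, w: False, p: False}
  {q: True, p: True, w: True}
  {p: True, w: True, q: False}


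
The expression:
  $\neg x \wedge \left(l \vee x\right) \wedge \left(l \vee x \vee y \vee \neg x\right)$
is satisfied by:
  {l: True, x: False}


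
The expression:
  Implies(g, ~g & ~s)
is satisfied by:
  {g: False}


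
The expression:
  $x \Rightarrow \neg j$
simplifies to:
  $\neg j \vee \neg x$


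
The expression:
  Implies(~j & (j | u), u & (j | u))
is always true.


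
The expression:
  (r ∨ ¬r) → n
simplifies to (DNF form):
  n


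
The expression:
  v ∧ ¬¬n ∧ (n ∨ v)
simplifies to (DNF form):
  n ∧ v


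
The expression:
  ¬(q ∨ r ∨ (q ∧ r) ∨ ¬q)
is never true.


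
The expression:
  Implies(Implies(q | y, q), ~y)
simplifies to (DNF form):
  ~q | ~y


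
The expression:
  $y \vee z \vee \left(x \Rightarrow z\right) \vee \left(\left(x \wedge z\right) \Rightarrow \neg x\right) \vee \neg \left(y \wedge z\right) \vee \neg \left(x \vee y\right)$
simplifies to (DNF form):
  $\text{True}$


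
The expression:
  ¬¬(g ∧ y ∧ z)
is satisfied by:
  {z: True, g: True, y: True}


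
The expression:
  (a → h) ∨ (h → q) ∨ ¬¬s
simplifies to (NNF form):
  True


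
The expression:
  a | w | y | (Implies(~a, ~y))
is always true.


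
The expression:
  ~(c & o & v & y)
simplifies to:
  ~c | ~o | ~v | ~y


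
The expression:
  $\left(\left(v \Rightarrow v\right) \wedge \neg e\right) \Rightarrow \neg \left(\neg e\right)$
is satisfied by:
  {e: True}


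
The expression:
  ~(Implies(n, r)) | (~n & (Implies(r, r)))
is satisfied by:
  {n: False, r: False}
  {r: True, n: False}
  {n: True, r: False}


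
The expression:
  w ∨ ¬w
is always true.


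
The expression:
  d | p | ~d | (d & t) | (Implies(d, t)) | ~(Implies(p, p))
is always true.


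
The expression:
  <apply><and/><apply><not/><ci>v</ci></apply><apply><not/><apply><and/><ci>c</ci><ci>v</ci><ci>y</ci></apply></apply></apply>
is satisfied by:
  {v: False}


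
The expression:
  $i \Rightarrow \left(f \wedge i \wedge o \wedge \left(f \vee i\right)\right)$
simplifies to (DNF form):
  $\left(f \wedge o\right) \vee \neg i$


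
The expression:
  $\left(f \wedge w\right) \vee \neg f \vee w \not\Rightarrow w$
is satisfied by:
  {w: True, f: False}
  {f: False, w: False}
  {f: True, w: True}


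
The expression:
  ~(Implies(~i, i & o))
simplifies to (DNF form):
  ~i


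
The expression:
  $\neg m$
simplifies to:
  $\neg m$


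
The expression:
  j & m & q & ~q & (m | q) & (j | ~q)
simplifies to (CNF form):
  False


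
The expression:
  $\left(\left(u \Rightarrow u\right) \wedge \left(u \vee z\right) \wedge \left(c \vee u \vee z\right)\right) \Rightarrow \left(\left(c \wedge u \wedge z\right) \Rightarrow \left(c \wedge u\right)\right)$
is always true.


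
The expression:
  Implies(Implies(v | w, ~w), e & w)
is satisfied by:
  {w: True}


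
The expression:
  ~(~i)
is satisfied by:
  {i: True}


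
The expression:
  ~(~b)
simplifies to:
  b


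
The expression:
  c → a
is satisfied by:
  {a: True, c: False}
  {c: False, a: False}
  {c: True, a: True}


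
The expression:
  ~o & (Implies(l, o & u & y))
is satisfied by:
  {o: False, l: False}


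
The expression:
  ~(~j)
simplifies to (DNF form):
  j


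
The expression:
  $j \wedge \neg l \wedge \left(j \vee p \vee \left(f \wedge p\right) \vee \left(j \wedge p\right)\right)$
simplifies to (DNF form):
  $j \wedge \neg l$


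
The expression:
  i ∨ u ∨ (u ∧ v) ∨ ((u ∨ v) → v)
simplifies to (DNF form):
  True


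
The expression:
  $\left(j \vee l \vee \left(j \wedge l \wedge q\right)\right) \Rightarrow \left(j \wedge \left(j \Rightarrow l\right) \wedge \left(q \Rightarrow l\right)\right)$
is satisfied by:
  {l: False, j: False}
  {j: True, l: True}


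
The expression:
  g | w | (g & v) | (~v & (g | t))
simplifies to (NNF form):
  g | w | (t & ~v)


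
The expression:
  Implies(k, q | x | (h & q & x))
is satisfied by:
  {x: True, q: True, k: False}
  {x: True, k: False, q: False}
  {q: True, k: False, x: False}
  {q: False, k: False, x: False}
  {x: True, q: True, k: True}
  {x: True, k: True, q: False}
  {q: True, k: True, x: False}


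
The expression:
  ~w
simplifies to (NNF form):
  ~w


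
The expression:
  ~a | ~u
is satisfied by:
  {u: False, a: False}
  {a: True, u: False}
  {u: True, a: False}


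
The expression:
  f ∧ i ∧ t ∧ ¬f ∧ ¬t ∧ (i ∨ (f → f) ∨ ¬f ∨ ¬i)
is never true.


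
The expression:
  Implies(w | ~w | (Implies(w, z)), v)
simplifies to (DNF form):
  v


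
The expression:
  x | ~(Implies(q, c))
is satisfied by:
  {x: True, q: True, c: False}
  {x: True, q: False, c: False}
  {x: True, c: True, q: True}
  {x: True, c: True, q: False}
  {q: True, c: False, x: False}


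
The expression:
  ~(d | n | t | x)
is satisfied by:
  {n: False, d: False, t: False, x: False}


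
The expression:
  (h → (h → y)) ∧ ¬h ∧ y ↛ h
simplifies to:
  y ∧ ¬h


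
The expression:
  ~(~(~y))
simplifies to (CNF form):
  ~y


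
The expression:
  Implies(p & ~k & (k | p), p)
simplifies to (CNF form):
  True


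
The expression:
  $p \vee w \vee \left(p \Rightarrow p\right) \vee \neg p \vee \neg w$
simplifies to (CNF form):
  $\text{True}$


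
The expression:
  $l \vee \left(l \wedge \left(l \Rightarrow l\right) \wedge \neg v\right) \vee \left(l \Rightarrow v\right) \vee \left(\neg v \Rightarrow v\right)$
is always true.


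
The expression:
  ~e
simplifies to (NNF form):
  ~e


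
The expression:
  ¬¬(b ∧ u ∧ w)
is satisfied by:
  {w: True, b: True, u: True}


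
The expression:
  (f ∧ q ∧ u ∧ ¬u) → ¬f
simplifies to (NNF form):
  True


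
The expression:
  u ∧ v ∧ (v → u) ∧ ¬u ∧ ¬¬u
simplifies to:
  False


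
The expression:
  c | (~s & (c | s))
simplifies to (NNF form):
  c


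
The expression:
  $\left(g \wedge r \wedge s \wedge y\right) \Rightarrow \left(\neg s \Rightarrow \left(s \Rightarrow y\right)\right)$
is always true.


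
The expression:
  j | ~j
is always true.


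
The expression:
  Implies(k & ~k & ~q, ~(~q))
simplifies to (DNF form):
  True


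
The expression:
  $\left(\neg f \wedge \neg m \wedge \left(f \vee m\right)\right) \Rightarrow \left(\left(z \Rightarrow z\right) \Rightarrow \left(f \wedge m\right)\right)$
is always true.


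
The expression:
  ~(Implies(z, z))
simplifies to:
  False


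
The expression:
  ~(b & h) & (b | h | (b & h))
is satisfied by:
  {b: True, h: False}
  {h: True, b: False}


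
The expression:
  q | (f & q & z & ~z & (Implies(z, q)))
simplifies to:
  q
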